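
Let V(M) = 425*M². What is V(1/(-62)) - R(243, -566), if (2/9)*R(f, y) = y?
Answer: 9791093/3844 ≈ 2547.1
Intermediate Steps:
R(f, y) = 9*y/2
V(1/(-62)) - R(243, -566) = 425*(1/(-62))² - 9*(-566)/2 = 425*(-1/62)² - 1*(-2547) = 425*(1/3844) + 2547 = 425/3844 + 2547 = 9791093/3844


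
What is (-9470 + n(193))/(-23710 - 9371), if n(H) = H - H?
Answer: 9470/33081 ≈ 0.28627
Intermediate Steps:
n(H) = 0
(-9470 + n(193))/(-23710 - 9371) = (-9470 + 0)/(-23710 - 9371) = -9470/(-33081) = -9470*(-1/33081) = 9470/33081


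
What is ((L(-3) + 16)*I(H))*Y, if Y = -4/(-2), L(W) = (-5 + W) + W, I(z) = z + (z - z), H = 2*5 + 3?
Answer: 130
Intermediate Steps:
H = 13 (H = 10 + 3 = 13)
I(z) = z (I(z) = z + 0 = z)
L(W) = -5 + 2*W
Y = 2 (Y = -4*(-1/2) = 2)
((L(-3) + 16)*I(H))*Y = (((-5 + 2*(-3)) + 16)*13)*2 = (((-5 - 6) + 16)*13)*2 = ((-11 + 16)*13)*2 = (5*13)*2 = 65*2 = 130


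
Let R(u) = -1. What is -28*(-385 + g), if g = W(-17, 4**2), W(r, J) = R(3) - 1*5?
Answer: 10948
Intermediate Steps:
W(r, J) = -6 (W(r, J) = -1 - 1*5 = -1 - 5 = -6)
g = -6
-28*(-385 + g) = -28*(-385 - 6) = -28*(-391) = 10948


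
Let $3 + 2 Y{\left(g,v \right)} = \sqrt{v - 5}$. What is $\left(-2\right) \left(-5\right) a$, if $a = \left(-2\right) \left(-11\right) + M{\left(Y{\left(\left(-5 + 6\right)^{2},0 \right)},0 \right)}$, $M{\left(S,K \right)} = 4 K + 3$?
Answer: $250$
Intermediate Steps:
$Y{\left(g,v \right)} = - \frac{3}{2} + \frac{\sqrt{-5 + v}}{2}$ ($Y{\left(g,v \right)} = - \frac{3}{2} + \frac{\sqrt{v - 5}}{2} = - \frac{3}{2} + \frac{\sqrt{-5 + v}}{2}$)
$M{\left(S,K \right)} = 3 + 4 K$
$a = 25$ ($a = \left(-2\right) \left(-11\right) + \left(3 + 4 \cdot 0\right) = 22 + \left(3 + 0\right) = 22 + 3 = 25$)
$\left(-2\right) \left(-5\right) a = \left(-2\right) \left(-5\right) 25 = 10 \cdot 25 = 250$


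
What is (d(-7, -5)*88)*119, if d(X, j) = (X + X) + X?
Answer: -219912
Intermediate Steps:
d(X, j) = 3*X (d(X, j) = 2*X + X = 3*X)
(d(-7, -5)*88)*119 = ((3*(-7))*88)*119 = -21*88*119 = -1848*119 = -219912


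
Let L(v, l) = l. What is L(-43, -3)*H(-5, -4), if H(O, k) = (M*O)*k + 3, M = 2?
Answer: -129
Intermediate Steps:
H(O, k) = 3 + 2*O*k (H(O, k) = (2*O)*k + 3 = 2*O*k + 3 = 3 + 2*O*k)
L(-43, -3)*H(-5, -4) = -3*(3 + 2*(-5)*(-4)) = -3*(3 + 40) = -3*43 = -129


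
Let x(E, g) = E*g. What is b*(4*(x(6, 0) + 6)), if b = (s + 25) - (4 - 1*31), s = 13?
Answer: 1560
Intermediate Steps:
b = 65 (b = (13 + 25) - (4 - 1*31) = 38 - (4 - 31) = 38 - 1*(-27) = 38 + 27 = 65)
b*(4*(x(6, 0) + 6)) = 65*(4*(6*0 + 6)) = 65*(4*(0 + 6)) = 65*(4*6) = 65*24 = 1560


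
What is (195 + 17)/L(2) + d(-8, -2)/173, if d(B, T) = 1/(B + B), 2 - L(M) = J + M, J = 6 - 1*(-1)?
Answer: -586823/19376 ≈ -30.286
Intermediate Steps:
J = 7 (J = 6 + 1 = 7)
L(M) = -5 - M (L(M) = 2 - (7 + M) = 2 + (-7 - M) = -5 - M)
d(B, T) = 1/(2*B)
(195 + 17)/L(2) + d(-8, -2)/173 = (195 + 17)/(-5 - 1*2) + ((1/2)/(-8))/173 = 212/(-5 - 2) + ((1/2)*(-1/8))*(1/173) = 212/(-7) - 1/16*1/173 = 212*(-1/7) - 1/2768 = -212/7 - 1/2768 = -586823/19376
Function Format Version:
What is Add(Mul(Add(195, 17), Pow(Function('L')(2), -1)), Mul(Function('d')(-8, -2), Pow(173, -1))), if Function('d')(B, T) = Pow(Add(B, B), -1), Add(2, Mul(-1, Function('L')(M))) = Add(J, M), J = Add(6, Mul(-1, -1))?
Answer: Rational(-586823, 19376) ≈ -30.286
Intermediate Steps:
J = 7 (J = Add(6, 1) = 7)
Function('L')(M) = Add(-5, Mul(-1, M)) (Function('L')(M) = Add(2, Mul(-1, Add(7, M))) = Add(2, Add(-7, Mul(-1, M))) = Add(-5, Mul(-1, M)))
Function('d')(B, T) = Mul(Rational(1, 2), Pow(B, -1)) (Function('d')(B, T) = Pow(Mul(2, B), -1) = Mul(Rational(1, 2), Pow(B, -1)))
Add(Mul(Add(195, 17), Pow(Function('L')(2), -1)), Mul(Function('d')(-8, -2), Pow(173, -1))) = Add(Mul(Add(195, 17), Pow(Add(-5, Mul(-1, 2)), -1)), Mul(Mul(Rational(1, 2), Pow(-8, -1)), Pow(173, -1))) = Add(Mul(212, Pow(Add(-5, -2), -1)), Mul(Mul(Rational(1, 2), Rational(-1, 8)), Rational(1, 173))) = Add(Mul(212, Pow(-7, -1)), Mul(Rational(-1, 16), Rational(1, 173))) = Add(Mul(212, Rational(-1, 7)), Rational(-1, 2768)) = Add(Rational(-212, 7), Rational(-1, 2768)) = Rational(-586823, 19376)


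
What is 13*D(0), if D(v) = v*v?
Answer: 0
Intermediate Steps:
D(v) = v²
13*D(0) = 13*0² = 13*0 = 0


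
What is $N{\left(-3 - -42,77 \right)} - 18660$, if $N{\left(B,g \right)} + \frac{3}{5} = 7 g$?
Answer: $- \frac{90608}{5} \approx -18122.0$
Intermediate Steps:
$N{\left(B,g \right)} = - \frac{3}{5} + 7 g$
$N{\left(-3 - -42,77 \right)} - 18660 = \left(- \frac{3}{5} + 7 \cdot 77\right) - 18660 = \left(- \frac{3}{5} + 539\right) - 18660 = \frac{2692}{5} - 18660 = - \frac{90608}{5}$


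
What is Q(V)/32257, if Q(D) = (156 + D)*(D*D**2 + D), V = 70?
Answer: 77533820/32257 ≈ 2403.6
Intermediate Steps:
Q(D) = (156 + D)*(D + D**3) (Q(D) = (156 + D)*(D**3 + D) = (156 + D)*(D + D**3))
Q(V)/32257 = (70*(156 + 70 + 70**3 + 156*70**2))/32257 = (70*(156 + 70 + 343000 + 156*4900))*(1/32257) = (70*(156 + 70 + 343000 + 764400))*(1/32257) = (70*1107626)*(1/32257) = 77533820*(1/32257) = 77533820/32257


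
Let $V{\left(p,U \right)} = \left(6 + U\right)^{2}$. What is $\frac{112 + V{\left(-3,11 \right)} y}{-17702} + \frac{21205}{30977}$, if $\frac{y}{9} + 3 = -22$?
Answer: $\frac{2386180911}{548354854} \approx 4.3515$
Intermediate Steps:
$y = -225$ ($y = -27 + 9 \left(-22\right) = -27 - 198 = -225$)
$\frac{112 + V{\left(-3,11 \right)} y}{-17702} + \frac{21205}{30977} = \frac{112 + \left(6 + 11\right)^{2} \left(-225\right)}{-17702} + \frac{21205}{30977} = \left(112 + 17^{2} \left(-225\right)\right) \left(- \frac{1}{17702}\right) + 21205 \cdot \frac{1}{30977} = \left(112 + 289 \left(-225\right)\right) \left(- \frac{1}{17702}\right) + \frac{21205}{30977} = \left(112 - 65025\right) \left(- \frac{1}{17702}\right) + \frac{21205}{30977} = \left(-64913\right) \left(- \frac{1}{17702}\right) + \frac{21205}{30977} = \frac{64913}{17702} + \frac{21205}{30977} = \frac{2386180911}{548354854}$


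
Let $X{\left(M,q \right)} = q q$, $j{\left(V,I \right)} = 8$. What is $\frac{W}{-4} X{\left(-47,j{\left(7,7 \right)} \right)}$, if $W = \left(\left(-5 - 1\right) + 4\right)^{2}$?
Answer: $-64$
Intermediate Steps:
$X{\left(M,q \right)} = q^{2}$
$W = 4$ ($W = \left(-6 + 4\right)^{2} = \left(-2\right)^{2} = 4$)
$\frac{W}{-4} X{\left(-47,j{\left(7,7 \right)} \right)} = \frac{4}{-4} \cdot 8^{2} = 4 \left(- \frac{1}{4}\right) 64 = \left(-1\right) 64 = -64$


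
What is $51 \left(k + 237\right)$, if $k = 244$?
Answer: $24531$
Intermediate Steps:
$51 \left(k + 237\right) = 51 \left(244 + 237\right) = 51 \cdot 481 = 24531$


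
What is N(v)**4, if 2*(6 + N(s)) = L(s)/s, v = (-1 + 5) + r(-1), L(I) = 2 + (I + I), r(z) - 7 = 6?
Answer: 49787136/83521 ≈ 596.10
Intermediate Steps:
r(z) = 13 (r(z) = 7 + 6 = 13)
L(I) = 2 + 2*I
v = 17 (v = (-1 + 5) + 13 = 4 + 13 = 17)
N(s) = -6 + (2 + 2*s)/(2*s) (N(s) = -6 + ((2 + 2*s)/s)/2 = -6 + (2 + 2*s)/(2*s))
N(v)**4 = (-5 + 1/17)**4 = (-84/17)**4 = 49787136/83521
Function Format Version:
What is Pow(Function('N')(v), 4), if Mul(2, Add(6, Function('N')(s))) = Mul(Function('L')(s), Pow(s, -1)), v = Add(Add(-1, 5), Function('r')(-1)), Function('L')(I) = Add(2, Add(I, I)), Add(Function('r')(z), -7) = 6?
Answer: Rational(49787136, 83521) ≈ 596.10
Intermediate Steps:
Function('r')(z) = 13 (Function('r')(z) = Add(7, 6) = 13)
Function('L')(I) = Add(2, Mul(2, I))
v = 17 (v = Add(Add(-1, 5), 13) = Add(4, 13) = 17)
Function('N')(s) = Add(-6, Mul(Rational(1, 2), Pow(s, -1), Add(2, Mul(2, s)))) (Function('N')(s) = Add(-6, Mul(Rational(1, 2), Mul(Add(2, Mul(2, s)), Pow(s, -1)))) = Add(-6, Mul(Rational(1, 2), Mul(Pow(s, -1), Add(2, Mul(2, s))))) = Add(-6, Mul(Rational(1, 2), Pow(s, -1), Add(2, Mul(2, s)))))
Pow(Function('N')(v), 4) = Pow(Add(-5, Pow(17, -1)), 4) = Pow(Add(-5, Rational(1, 17)), 4) = Pow(Rational(-84, 17), 4) = Rational(49787136, 83521)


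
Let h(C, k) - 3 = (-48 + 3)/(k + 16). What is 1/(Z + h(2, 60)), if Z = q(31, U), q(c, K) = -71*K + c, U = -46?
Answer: 76/250755 ≈ 0.00030308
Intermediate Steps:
h(C, k) = 3 - 45/(16 + k) (h(C, k) = 3 + (-48 + 3)/(k + 16) = 3 - 45/(16 + k))
q(c, K) = c - 71*K
Z = 3297 (Z = 31 - 71*(-46) = 31 + 3266 = 3297)
1/(Z + h(2, 60)) = 1/(3297 + 3*(1 + 60)/(16 + 60)) = 1/(3297 + 3*61/76) = 1/(3297 + 3*(1/76)*61) = 1/(3297 + 183/76) = 1/(250755/76) = 76/250755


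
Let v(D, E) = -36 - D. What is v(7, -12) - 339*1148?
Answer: -389215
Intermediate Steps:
v(7, -12) - 339*1148 = (-36 - 1*7) - 339*1148 = (-36 - 7) - 389172 = -43 - 389172 = -389215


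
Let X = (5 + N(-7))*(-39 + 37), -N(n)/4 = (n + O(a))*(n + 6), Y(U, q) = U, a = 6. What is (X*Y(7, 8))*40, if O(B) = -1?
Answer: 15120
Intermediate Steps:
N(n) = -4*(-1 + n)*(6 + n) (N(n) = -4*(n - 1)*(n + 6) = -4*(-1 + n)*(6 + n))
X = 54 (X = (5 + (24 - 20*(-7) - 4*(-7)**2))*(-39 + 37) = (5 + (24 + 140 - 4*49))*(-2) = (5 + (24 + 140 - 196))*(-2) = (5 - 32)*(-2) = -27*(-2) = 54)
(X*Y(7, 8))*40 = (54*7)*40 = 378*40 = 15120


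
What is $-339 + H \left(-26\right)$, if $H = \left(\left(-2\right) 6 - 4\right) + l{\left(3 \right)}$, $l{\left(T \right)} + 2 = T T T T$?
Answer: $-1977$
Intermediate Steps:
$l{\left(T \right)} = -2 + T^{4}$ ($l{\left(T \right)} = -2 + T T T T = -2 + T T^{2} T = -2 + T^{3} T = -2 + T^{4}$)
$H = 63$ ($H = \left(\left(-2\right) 6 - 4\right) - \left(2 - 3^{4}\right) = \left(-12 - 4\right) + \left(-2 + 81\right) = -16 + 79 = 63$)
$-339 + H \left(-26\right) = -339 + 63 \left(-26\right) = -339 - 1638 = -1977$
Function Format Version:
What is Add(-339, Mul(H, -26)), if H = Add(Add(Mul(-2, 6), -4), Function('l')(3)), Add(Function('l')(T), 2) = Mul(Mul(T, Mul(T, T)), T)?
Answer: -1977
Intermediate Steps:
Function('l')(T) = Add(-2, Pow(T, 4)) (Function('l')(T) = Add(-2, Mul(Mul(T, Mul(T, T)), T)) = Add(-2, Mul(Mul(T, Pow(T, 2)), T)) = Add(-2, Mul(Pow(T, 3), T)) = Add(-2, Pow(T, 4)))
H = 63 (H = Add(Add(Mul(-2, 6), -4), Add(-2, Pow(3, 4))) = Add(Add(-12, -4), Add(-2, 81)) = Add(-16, 79) = 63)
Add(-339, Mul(H, -26)) = Add(-339, Mul(63, -26)) = Add(-339, -1638) = -1977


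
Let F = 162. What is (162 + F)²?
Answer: 104976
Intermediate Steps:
(162 + F)² = (162 + 162)² = 324² = 104976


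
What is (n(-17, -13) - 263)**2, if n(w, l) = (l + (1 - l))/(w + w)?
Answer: 79977249/1156 ≈ 69185.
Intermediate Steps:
n(w, l) = 1/(2*w)
(n(-17, -13) - 263)**2 = ((1/2)/(-17) - 263)**2 = ((1/2)*(-1/17) - 263)**2 = (-1/34 - 263)**2 = (-8943/34)**2 = 79977249/1156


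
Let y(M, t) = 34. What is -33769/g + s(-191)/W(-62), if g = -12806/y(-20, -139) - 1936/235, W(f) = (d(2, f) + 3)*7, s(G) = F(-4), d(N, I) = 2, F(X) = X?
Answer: 4715599957/53816595 ≈ 87.624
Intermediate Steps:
s(G) = -4
W(f) = 35 (W(f) = (2 + 3)*7 = 5*7 = 35)
g = -1537617/3995 (g = -12806/34 - 1936/235 = -12806*1/34 - 1936*1/235 = -6403/17 - 1936/235 = -1537617/3995 ≈ -384.89)
-33769/g + s(-191)/W(-62) = -33769/(-1537617/3995) - 4/35 = -33769*(-3995/1537617) - 4*1/35 = 134907155/1537617 - 4/35 = 4715599957/53816595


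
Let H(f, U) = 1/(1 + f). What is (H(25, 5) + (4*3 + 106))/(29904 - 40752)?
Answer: -1023/94016 ≈ -0.010881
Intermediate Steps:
(H(25, 5) + (4*3 + 106))/(29904 - 40752) = (1/(1 + 25) + (4*3 + 106))/(29904 - 40752) = (1/26 + (12 + 106))/(-10848) = (1/26 + 118)*(-1/10848) = (3069/26)*(-1/10848) = -1023/94016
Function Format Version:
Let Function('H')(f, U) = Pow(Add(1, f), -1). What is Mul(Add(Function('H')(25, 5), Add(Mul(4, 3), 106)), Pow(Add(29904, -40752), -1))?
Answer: Rational(-1023, 94016) ≈ -0.010881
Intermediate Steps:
Mul(Add(Function('H')(25, 5), Add(Mul(4, 3), 106)), Pow(Add(29904, -40752), -1)) = Mul(Add(Pow(Add(1, 25), -1), Add(Mul(4, 3), 106)), Pow(Add(29904, -40752), -1)) = Mul(Add(Pow(26, -1), Add(12, 106)), Pow(-10848, -1)) = Mul(Add(Rational(1, 26), 118), Rational(-1, 10848)) = Mul(Rational(3069, 26), Rational(-1, 10848)) = Rational(-1023, 94016)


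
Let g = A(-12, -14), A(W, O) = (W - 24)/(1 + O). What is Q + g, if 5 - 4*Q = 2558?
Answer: -33045/52 ≈ -635.48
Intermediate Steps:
A(W, O) = (-24 + W)/(1 + O)
Q = -2553/4 (Q = 5/4 - ¼*2558 = 5/4 - 1279/2 = -2553/4 ≈ -638.25)
g = 36/13 (g = (-24 - 12)/(1 - 14) = -36/(-13) = -1/13*(-36) = 36/13 ≈ 2.7692)
Q + g = -2553/4 + 36/13 = -33045/52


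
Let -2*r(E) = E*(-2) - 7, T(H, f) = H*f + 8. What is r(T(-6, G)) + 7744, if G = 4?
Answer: 15463/2 ≈ 7731.5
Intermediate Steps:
T(H, f) = 8 + H*f
r(E) = 7/2 + E (r(E) = -(E*(-2) - 7)/2 = -(-2*E - 7)/2 = -(-7 - 2*E)/2 = 7/2 + E)
r(T(-6, G)) + 7744 = (7/2 + (8 - 6*4)) + 7744 = (7/2 + (8 - 24)) + 7744 = (7/2 - 16) + 7744 = -25/2 + 7744 = 15463/2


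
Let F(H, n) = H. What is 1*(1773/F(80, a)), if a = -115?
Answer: 1773/80 ≈ 22.163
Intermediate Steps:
1*(1773/F(80, a)) = 1*(1773/80) = 1773/80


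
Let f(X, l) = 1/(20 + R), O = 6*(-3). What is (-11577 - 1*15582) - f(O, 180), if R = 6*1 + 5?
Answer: -841930/31 ≈ -27159.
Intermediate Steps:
R = 11 (R = 6 + 5 = 11)
O = -18
f(X, l) = 1/31 (f(X, l) = 1/(20 + 11) = 1/31)
(-11577 - 1*15582) - f(O, 180) = (-11577 - 1*15582) - 1*1/31 = (-11577 - 15582) - 1/31 = -27159 - 1/31 = -841930/31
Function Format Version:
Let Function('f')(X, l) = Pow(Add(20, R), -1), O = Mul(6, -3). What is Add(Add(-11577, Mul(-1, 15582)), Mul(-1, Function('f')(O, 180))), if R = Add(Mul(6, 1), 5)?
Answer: Rational(-841930, 31) ≈ -27159.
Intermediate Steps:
R = 11 (R = Add(6, 5) = 11)
O = -18
Function('f')(X, l) = Rational(1, 31) (Function('f')(X, l) = Pow(Add(20, 11), -1) = Pow(31, -1) = Rational(1, 31))
Add(Add(-11577, Mul(-1, 15582)), Mul(-1, Function('f')(O, 180))) = Add(Add(-11577, Mul(-1, 15582)), Mul(-1, Rational(1, 31))) = Add(Add(-11577, -15582), Rational(-1, 31)) = Add(-27159, Rational(-1, 31)) = Rational(-841930, 31)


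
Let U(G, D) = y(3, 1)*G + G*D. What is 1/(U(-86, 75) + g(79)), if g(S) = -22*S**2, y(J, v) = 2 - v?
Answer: -1/143838 ≈ -6.9523e-6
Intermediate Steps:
U(G, D) = G + D*G (U(G, D) = (2 - 1*1)*G + G*D = (2 - 1)*G + D*G = 1*G + D*G = G + D*G)
1/(U(-86, 75) + g(79)) = 1/(-86*(1 + 75) - 22*79**2) = 1/(-86*76 - 22*6241) = 1/(-6536 - 137302) = 1/(-143838) = -1/143838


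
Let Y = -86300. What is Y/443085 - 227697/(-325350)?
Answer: 1618031561/3203504550 ≈ 0.50508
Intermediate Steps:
Y/443085 - 227697/(-325350) = -86300/443085 - 227697/(-325350) = -86300*1/443085 - 227697*(-1/325350) = -17260/88617 + 75899/108450 = 1618031561/3203504550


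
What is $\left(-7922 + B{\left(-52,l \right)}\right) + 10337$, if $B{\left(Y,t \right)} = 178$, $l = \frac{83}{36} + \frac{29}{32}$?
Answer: $2593$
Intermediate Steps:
$l = \frac{925}{288}$ ($l = 83 \cdot \frac{1}{36} + 29 \cdot \frac{1}{32} = \frac{83}{36} + \frac{29}{32} = \frac{925}{288} \approx 3.2118$)
$\left(-7922 + B{\left(-52,l \right)}\right) + 10337 = \left(-7922 + 178\right) + 10337 = -7744 + 10337 = 2593$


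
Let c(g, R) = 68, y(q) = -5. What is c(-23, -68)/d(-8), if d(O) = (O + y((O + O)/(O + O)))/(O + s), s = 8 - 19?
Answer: 1292/13 ≈ 99.385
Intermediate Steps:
s = -11
d(O) = (-5 + O)/(-11 + O) (d(O) = (O - 5)/(O - 11) = (-5 + O)/(-11 + O))
c(-23, -68)/d(-8) = 68/(((-5 - 8)/(-11 - 8))) = 68/((-13/(-19))) = 68/((-1/19*(-13))) = 68/(13/19) = 68*(19/13) = 1292/13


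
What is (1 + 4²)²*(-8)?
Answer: -2312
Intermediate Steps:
(1 + 4²)²*(-8) = (1 + 16)²*(-8) = 17²*(-8) = 289*(-8) = -2312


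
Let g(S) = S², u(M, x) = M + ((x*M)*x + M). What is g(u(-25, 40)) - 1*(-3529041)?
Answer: 1607531541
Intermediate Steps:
u(M, x) = 2*M + M*x² (u(M, x) = M + ((M*x)*x + M) = M + (M*x² + M) = M + (M + M*x²) = 2*M + M*x²)
g(u(-25, 40)) - 1*(-3529041) = (-25*(2 + 40²))² - 1*(-3529041) = (-25*(2 + 1600))² + 3529041 = (-25*1602)² + 3529041 = (-40050)² + 3529041 = 1604002500 + 3529041 = 1607531541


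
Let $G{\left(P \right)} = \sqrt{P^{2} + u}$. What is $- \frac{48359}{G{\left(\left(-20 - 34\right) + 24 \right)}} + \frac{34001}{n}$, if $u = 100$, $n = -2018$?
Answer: $- \frac{34001}{2018} - \frac{48359 \sqrt{10}}{100} \approx -1546.1$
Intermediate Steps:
$G{\left(P \right)} = \sqrt{100 + P^{2}}$ ($G{\left(P \right)} = \sqrt{P^{2} + 100} = \sqrt{100 + P^{2}}$)
$- \frac{48359}{G{\left(\left(-20 - 34\right) + 24 \right)}} + \frac{34001}{n} = - \frac{48359}{\sqrt{100 + \left(\left(-20 - 34\right) + 24\right)^{2}}} + \frac{34001}{-2018} = - \frac{48359}{\sqrt{100 + \left(-54 + 24\right)^{2}}} + 34001 \left(- \frac{1}{2018}\right) = - \frac{48359}{\sqrt{100 + \left(-30\right)^{2}}} - \frac{34001}{2018} = - \frac{48359}{\sqrt{100 + 900}} - \frac{34001}{2018} = - \frac{48359}{\sqrt{1000}} - \frac{34001}{2018} = - \frac{48359}{10 \sqrt{10}} - \frac{34001}{2018} = - 48359 \frac{\sqrt{10}}{100} - \frac{34001}{2018} = - \frac{48359 \sqrt{10}}{100} - \frac{34001}{2018} = - \frac{34001}{2018} - \frac{48359 \sqrt{10}}{100}$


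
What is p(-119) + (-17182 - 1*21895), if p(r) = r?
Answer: -39196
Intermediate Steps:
p(-119) + (-17182 - 1*21895) = -119 + (-17182 - 1*21895) = -119 + (-17182 - 21895) = -119 - 39077 = -39196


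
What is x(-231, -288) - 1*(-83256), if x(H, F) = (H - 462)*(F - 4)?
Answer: 285612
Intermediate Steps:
x(H, F) = (-462 + H)*(-4 + F)
x(-231, -288) - 1*(-83256) = (1848 - 462*(-288) - 4*(-231) - 288*(-231)) - 1*(-83256) = (1848 + 133056 + 924 + 66528) + 83256 = 202356 + 83256 = 285612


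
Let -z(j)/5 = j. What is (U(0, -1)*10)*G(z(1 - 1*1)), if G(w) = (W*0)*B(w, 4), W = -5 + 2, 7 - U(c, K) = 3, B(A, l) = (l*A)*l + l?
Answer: 0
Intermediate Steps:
B(A, l) = l + A*l² (B(A, l) = (A*l)*l + l = A*l² + l = l + A*l²)
U(c, K) = 4 (U(c, K) = 7 - 1*3 = 7 - 3 = 4)
W = -3
z(j) = -5*j
G(w) = 0 (G(w) = (-3*0)*(4*(1 + w*4)) = 0*(4*(1 + 4*w)) = 0*(4 + 16*w) = 0)
(U(0, -1)*10)*G(z(1 - 1*1)) = (4*10)*0 = 40*0 = 0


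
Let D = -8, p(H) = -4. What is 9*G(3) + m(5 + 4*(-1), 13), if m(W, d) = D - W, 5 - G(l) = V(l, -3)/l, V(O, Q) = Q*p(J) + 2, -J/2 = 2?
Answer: -6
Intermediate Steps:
J = -4 (J = -2*2 = -4)
V(O, Q) = 2 - 4*Q (V(O, Q) = Q*(-4) + 2 = -4*Q + 2 = 2 - 4*Q)
G(l) = 5 - 14/l (G(l) = 5 - (2 - 4*(-3))/l = 5 - (2 + 12)/l = 5 - 14/l)
m(W, d) = -8 - W
9*G(3) + m(5 + 4*(-1), 13) = 9*(5 - 14/3) + (-8 - (5 + 4*(-1))) = 9*(5 - 14*⅓) + (-8 - (5 - 4)) = 9*(5 - 14/3) + (-8 - 1*1) = 9*(⅓) + (-8 - 1) = 3 - 9 = -6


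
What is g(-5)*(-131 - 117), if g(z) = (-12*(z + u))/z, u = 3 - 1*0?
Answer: 5952/5 ≈ 1190.4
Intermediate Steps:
u = 3 (u = 3 + 0 = 3)
g(z) = (-36 - 12*z)/z (g(z) = (-12*(z + 3))/z = (-12*(3 + z))/z = (-36 - 12*z)/z)
g(-5)*(-131 - 117) = (-12 - 36/(-5))*(-131 - 117) = (-12 - 36*(-1/5))*(-248) = (-12 + 36/5)*(-248) = -24/5*(-248) = 5952/5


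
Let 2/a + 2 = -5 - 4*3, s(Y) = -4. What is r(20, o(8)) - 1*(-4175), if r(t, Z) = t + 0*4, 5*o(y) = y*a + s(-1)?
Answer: 4195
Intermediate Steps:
a = -2/19 (a = 2/(-2 + (-5 - 4*3)) = 2/(-2 + (-5 - 12)) = 2/(-2 - 17) = 2/(-19) = 2*(-1/19) = -2/19 ≈ -0.10526)
o(y) = -4/5 - 2*y/95 (o(y) = (y*(-2/19) - 4)/5 = (-2*y/19 - 4)/5 = (-4 - 2*y/19)/5 = -4/5 - 2*y/95)
r(t, Z) = t (r(t, Z) = t + 0 = t)
r(20, o(8)) - 1*(-4175) = 20 - 1*(-4175) = 20 + 4175 = 4195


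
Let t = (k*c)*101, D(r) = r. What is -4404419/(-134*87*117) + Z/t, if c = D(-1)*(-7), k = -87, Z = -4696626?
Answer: 76747626661/964338102 ≈ 79.586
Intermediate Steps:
c = 7 (c = -1*(-7) = 7)
t = -61509 (t = -87*7*101 = -609*101 = -61509)
-4404419/(-134*87*117) + Z/t = -4404419/(-134*87*117) - 4696626/(-61509) = -4404419/((-11658*117)) - 4696626*(-1/61509) = -4404419/(-1363986) + 1565542/20503 = -4404419*(-1/1363986) + 1565542/20503 = 4404419/1363986 + 1565542/20503 = 76747626661/964338102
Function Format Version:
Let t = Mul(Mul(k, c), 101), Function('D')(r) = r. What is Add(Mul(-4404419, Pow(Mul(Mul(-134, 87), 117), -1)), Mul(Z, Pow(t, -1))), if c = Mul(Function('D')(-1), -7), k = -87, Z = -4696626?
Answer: Rational(76747626661, 964338102) ≈ 79.586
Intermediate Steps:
c = 7 (c = Mul(-1, -7) = 7)
t = -61509 (t = Mul(Mul(-87, 7), 101) = Mul(-609, 101) = -61509)
Add(Mul(-4404419, Pow(Mul(Mul(-134, 87), 117), -1)), Mul(Z, Pow(t, -1))) = Add(Mul(-4404419, Pow(Mul(Mul(-134, 87), 117), -1)), Mul(-4696626, Pow(-61509, -1))) = Add(Mul(-4404419, Pow(Mul(-11658, 117), -1)), Mul(-4696626, Rational(-1, 61509))) = Add(Mul(-4404419, Pow(-1363986, -1)), Rational(1565542, 20503)) = Add(Mul(-4404419, Rational(-1, 1363986)), Rational(1565542, 20503)) = Add(Rational(4404419, 1363986), Rational(1565542, 20503)) = Rational(76747626661, 964338102)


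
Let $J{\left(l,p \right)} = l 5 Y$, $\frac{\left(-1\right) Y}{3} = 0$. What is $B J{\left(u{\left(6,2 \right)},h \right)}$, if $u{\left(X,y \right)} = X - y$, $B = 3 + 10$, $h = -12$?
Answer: $0$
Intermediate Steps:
$Y = 0$ ($Y = \left(-3\right) 0 = 0$)
$B = 13$
$J{\left(l,p \right)} = 0$ ($J{\left(l,p \right)} = l 5 \cdot 0 = 5 l 0 = 0$)
$B J{\left(u{\left(6,2 \right)},h \right)} = 13 \cdot 0 = 0$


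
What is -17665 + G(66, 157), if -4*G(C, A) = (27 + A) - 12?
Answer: -17708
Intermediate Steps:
G(C, A) = -15/4 - A/4 (G(C, A) = -((27 + A) - 12)/4 = -(15 + A)/4 = -15/4 - A/4)
-17665 + G(66, 157) = -17665 + (-15/4 - ¼*157) = -17665 + (-15/4 - 157/4) = -17665 - 43 = -17708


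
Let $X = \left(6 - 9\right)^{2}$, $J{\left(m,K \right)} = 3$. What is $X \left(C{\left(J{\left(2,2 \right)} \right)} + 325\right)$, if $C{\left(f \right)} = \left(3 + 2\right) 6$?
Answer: $3195$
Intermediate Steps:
$C{\left(f \right)} = 30$ ($C{\left(f \right)} = 5 \cdot 6 = 30$)
$X = 9$ ($X = \left(-3\right)^{2} = 9$)
$X \left(C{\left(J{\left(2,2 \right)} \right)} + 325\right) = 9 \left(30 + 325\right) = 9 \cdot 355 = 3195$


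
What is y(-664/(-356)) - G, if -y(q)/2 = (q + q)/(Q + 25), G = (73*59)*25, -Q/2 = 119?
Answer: -2041194311/18957 ≈ -1.0768e+5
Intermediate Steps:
Q = -238 (Q = -2*119 = -238)
G = 107675 (G = 4307*25 = 107675)
y(q) = 4*q/213 (y(q) = -2*(q + q)/(-238 + 25) = -2*2*q/(-213) = -2*2*q*(-1)/213 = -(-4)*q/213 = 4*q/213)
y(-664/(-356)) - G = 4*(-664/(-356))/213 - 1*107675 = 4*(-664*(-1/356))/213 - 107675 = (4/213)*(166/89) - 107675 = 664/18957 - 107675 = -2041194311/18957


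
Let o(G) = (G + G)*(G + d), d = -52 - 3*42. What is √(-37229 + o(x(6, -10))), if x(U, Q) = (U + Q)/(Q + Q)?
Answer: I*√932503/5 ≈ 193.13*I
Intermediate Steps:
x(U, Q) = (Q + U)/(2*Q) (x(U, Q) = (Q + U)/((2*Q)) = (Q + U)*(1/(2*Q)) = (Q + U)/(2*Q))
d = -178 (d = -52 - 126 = -178)
o(G) = 2*G*(-178 + G) (o(G) = (G + G)*(G - 178) = (2*G)*(-178 + G) = 2*G*(-178 + G))
√(-37229 + o(x(6, -10))) = √(-37229 + 2*((½)*(-10 + 6)/(-10))*(-178 + (½)*(-10 + 6)/(-10))) = √(-37229 + 2*((½)*(-⅒)*(-4))*(-178 + (½)*(-⅒)*(-4))) = √(-37229 + 2*(⅕)*(-178 + ⅕)) = √(-37229 + 2*(⅕)*(-889/5)) = √(-37229 - 1778/25) = √(-932503/25) = I*√932503/5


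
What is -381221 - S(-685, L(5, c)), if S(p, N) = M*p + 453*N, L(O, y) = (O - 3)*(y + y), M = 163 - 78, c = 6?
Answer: -333868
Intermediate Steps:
M = 85
L(O, y) = 2*y*(-3 + O) (L(O, y) = (-3 + O)*(2*y) = 2*y*(-3 + O))
S(p, N) = 85*p + 453*N
-381221 - S(-685, L(5, c)) = -381221 - (85*(-685) + 453*(2*6*(-3 + 5))) = -381221 - (-58225 + 453*(2*6*2)) = -381221 - (-58225 + 453*24) = -381221 - (-58225 + 10872) = -381221 - 1*(-47353) = -381221 + 47353 = -333868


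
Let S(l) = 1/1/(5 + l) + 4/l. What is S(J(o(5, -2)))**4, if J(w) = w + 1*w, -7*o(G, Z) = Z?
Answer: 59969536/2401 ≈ 24977.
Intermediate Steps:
o(G, Z) = -Z/7
J(w) = 2*w (J(w) = w + w = 2*w)
S(l) = 5 + l + 4/l (S(l) = 1*(5 + l) + 4/l = (5 + l) + 4/l = 5 + l + 4/l)
S(J(o(5, -2)))**4 = (5 + 2*(-1/7*(-2)) + 4/((2*(-1/7*(-2)))))**4 = (5 + 2*(2/7) + 4/((2*(2/7))))**4 = (5 + 4/7 + 4/(4/7))**4 = (5 + 4/7 + 4*(7/4))**4 = (5 + 4/7 + 7)**4 = (88/7)**4 = 59969536/2401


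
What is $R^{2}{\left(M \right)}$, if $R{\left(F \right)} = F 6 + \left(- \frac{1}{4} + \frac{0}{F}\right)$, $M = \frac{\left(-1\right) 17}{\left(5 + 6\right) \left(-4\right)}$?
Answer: $\frac{8281}{1936} \approx 4.2774$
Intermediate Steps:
$M = \frac{17}{44}$ ($M = - \frac{17}{11 \left(-4\right)} = - \frac{17}{-44} = \left(-17\right) \left(- \frac{1}{44}\right) = \frac{17}{44} \approx 0.38636$)
$R{\left(F \right)} = - \frac{1}{4} + 6 F$ ($R{\left(F \right)} = 6 F + \left(\left(-1\right) \frac{1}{4} + 0\right) = 6 F + \left(- \frac{1}{4} + 0\right) = 6 F - \frac{1}{4} = - \frac{1}{4} + 6 F$)
$R^{2}{\left(M \right)} = \left(- \frac{1}{4} + 6 \cdot \frac{17}{44}\right)^{2} = \left(- \frac{1}{4} + \frac{51}{22}\right)^{2} = \left(\frac{91}{44}\right)^{2} = \frac{8281}{1936}$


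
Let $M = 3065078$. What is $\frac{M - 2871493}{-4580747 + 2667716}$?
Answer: $- \frac{193585}{1913031} \approx -0.10119$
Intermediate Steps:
$\frac{M - 2871493}{-4580747 + 2667716} = \frac{3065078 - 2871493}{-4580747 + 2667716} = \frac{193585}{-1913031} = 193585 \left(- \frac{1}{1913031}\right) = - \frac{193585}{1913031}$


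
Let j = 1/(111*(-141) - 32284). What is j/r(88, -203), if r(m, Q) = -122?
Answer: 1/5848070 ≈ 1.7100e-7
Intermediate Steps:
j = -1/47935 (j = 1/(-15651 - 32284) = 1/(-47935) = -1/47935 ≈ -2.0862e-5)
j/r(88, -203) = -1/47935/(-122) = -1/47935*(-1/122) = 1/5848070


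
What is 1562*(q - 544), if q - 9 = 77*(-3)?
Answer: -1196492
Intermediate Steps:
q = -222 (q = 9 + 77*(-3) = 9 - 231 = -222)
1562*(q - 544) = 1562*(-222 - 544) = 1562*(-766) = -1196492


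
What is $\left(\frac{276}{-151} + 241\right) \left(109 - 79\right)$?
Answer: $\frac{1083450}{151} \approx 7175.2$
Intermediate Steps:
$\left(\frac{276}{-151} + 241\right) \left(109 - 79\right) = \left(276 \left(- \frac{1}{151}\right) + 241\right) 30 = \left(- \frac{276}{151} + 241\right) 30 = \frac{36115}{151} \cdot 30 = \frac{1083450}{151}$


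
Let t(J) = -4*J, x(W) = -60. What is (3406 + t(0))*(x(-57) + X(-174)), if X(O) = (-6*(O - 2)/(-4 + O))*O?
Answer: 294727992/89 ≈ 3.3116e+6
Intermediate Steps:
X(O) = -6*O*(-2 + O)/(-4 + O) (X(O) = (-6*(-2 + O)/(-4 + O))*O = -6*O*(-2 + O)/(-4 + O))
(3406 + t(0))*(x(-57) + X(-174)) = (3406 - 4*0)*(-60 + 6*(-174)*(2 - 1*(-174))/(-4 - 174)) = (3406 + 0)*(-60 + 6*(-174)*(2 + 174)/(-178)) = 3406*(-60 + 6*(-174)*(-1/178)*176) = 3406*(-60 + 91872/89) = 3406*(86532/89) = 294727992/89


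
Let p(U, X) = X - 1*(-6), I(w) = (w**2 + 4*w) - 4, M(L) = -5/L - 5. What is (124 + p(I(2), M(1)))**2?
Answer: 14400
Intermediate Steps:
M(L) = -5 - 5/L
I(w) = -4 + w**2 + 4*w
p(U, X) = 6 + X (p(U, X) = X + 6 = 6 + X)
(124 + p(I(2), M(1)))**2 = (124 + (6 + (-5 - 5/1)))**2 = (124 + (6 + (-5 - 5*1)))**2 = (124 + (6 + (-5 - 5)))**2 = (124 + (6 - 10))**2 = (124 - 4)**2 = 120**2 = 14400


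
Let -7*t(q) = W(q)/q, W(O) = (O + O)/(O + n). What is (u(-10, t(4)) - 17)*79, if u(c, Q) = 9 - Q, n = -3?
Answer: -4266/7 ≈ -609.43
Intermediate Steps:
W(O) = 2*O/(-3 + O) (W(O) = (O + O)/(O - 3) = (2*O)/(-3 + O) = 2*O/(-3 + O))
t(q) = -2/(7*(-3 + q)) (t(q) = -2*q/(-3 + q)/(7*q) = -2/(7*(-3 + q)))
(u(-10, t(4)) - 17)*79 = ((9 - (-2)/(-21 + 7*4)) - 17)*79 = ((9 - (-2)/(-21 + 28)) - 17)*79 = ((9 - (-2)/7) - 17)*79 = ((9 - 1*(-2/7)) - 17)*79 = ((9 + 2/7) - 17)*79 = (65/7 - 17)*79 = -54/7*79 = -4266/7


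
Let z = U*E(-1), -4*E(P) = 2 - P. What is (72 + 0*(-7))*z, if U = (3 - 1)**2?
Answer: -216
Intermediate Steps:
E(P) = -1/2 + P/4 (E(P) = -(2 - P)/4 = -1/2 + P/4)
U = 4 (U = 2**2 = 4)
z = -3 (z = 4*(-1/2 + (1/4)*(-1)) = 4*(-1/2 - 1/4) = 4*(-3/4) = -3)
(72 + 0*(-7))*z = (72 + 0*(-7))*(-3) = (72 + 0)*(-3) = 72*(-3) = -216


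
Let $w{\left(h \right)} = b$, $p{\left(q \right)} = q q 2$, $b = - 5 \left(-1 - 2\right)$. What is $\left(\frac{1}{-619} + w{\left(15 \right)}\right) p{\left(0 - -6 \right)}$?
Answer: $\frac{668448}{619} \approx 1079.9$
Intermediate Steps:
$b = 15$ ($b = \left(-5\right) \left(-3\right) = 15$)
$p{\left(q \right)} = 2 q^{2}$ ($p{\left(q \right)} = q^{2} \cdot 2 = 2 q^{2}$)
$w{\left(h \right)} = 15$
$\left(\frac{1}{-619} + w{\left(15 \right)}\right) p{\left(0 - -6 \right)} = \left(\frac{1}{-619} + 15\right) 2 \left(0 - -6\right)^{2} = \left(- \frac{1}{619} + 15\right) 2 \left(0 + 6\right)^{2} = \frac{9284 \cdot 2 \cdot 6^{2}}{619} = \frac{9284 \cdot 2 \cdot 36}{619} = \frac{9284}{619} \cdot 72 = \frac{668448}{619}$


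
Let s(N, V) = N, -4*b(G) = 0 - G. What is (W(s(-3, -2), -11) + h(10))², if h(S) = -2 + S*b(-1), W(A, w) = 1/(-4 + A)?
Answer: 4225/196 ≈ 21.556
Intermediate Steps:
b(G) = G/4 (b(G) = -(0 - G)/4 = -(-1)*G/4 = G/4)
h(S) = -2 - S/4 (h(S) = -2 + S*((¼)*(-1)) = -2 + S*(-¼) = -2 - S/4)
(W(s(-3, -2), -11) + h(10))² = (1/(-4 - 3) + (-2 - ¼*10))² = (1/(-7) + (-2 - 5/2))² = (-⅐ - 9/2)² = (-65/14)² = 4225/196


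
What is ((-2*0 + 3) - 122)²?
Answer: 14161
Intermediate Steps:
((-2*0 + 3) - 122)² = ((0 + 3) - 122)² = (3 - 122)² = (-119)² = 14161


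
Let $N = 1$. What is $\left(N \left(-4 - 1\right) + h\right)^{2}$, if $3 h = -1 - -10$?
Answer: $4$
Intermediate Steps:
$h = 3$ ($h = \frac{-1 - -10}{3} = \frac{-1 + 10}{3} = \frac{1}{3} \cdot 9 = 3$)
$\left(N \left(-4 - 1\right) + h\right)^{2} = \left(1 \left(-4 - 1\right) + 3\right)^{2} = \left(1 \left(-5\right) + 3\right)^{2} = \left(-5 + 3\right)^{2} = \left(-2\right)^{2} = 4$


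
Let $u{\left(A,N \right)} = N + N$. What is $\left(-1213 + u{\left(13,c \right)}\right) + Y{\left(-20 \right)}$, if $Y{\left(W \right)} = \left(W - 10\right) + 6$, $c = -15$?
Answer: $-1267$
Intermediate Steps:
$u{\left(A,N \right)} = 2 N$
$Y{\left(W \right)} = -4 + W$ ($Y{\left(W \right)} = \left(-10 + W\right) + 6 = -4 + W$)
$\left(-1213 + u{\left(13,c \right)}\right) + Y{\left(-20 \right)} = \left(-1213 + 2 \left(-15\right)\right) - 24 = \left(-1213 - 30\right) - 24 = -1243 - 24 = -1267$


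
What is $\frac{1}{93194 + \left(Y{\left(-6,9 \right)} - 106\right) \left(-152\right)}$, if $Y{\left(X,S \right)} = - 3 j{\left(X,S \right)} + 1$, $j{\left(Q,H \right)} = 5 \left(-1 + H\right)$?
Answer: $\frac{1}{127394} \approx 7.8497 \cdot 10^{-6}$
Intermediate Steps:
$j{\left(Q,H \right)} = -5 + 5 H$
$Y{\left(X,S \right)} = 16 - 15 S$ ($Y{\left(X,S \right)} = - 3 \left(-5 + 5 S\right) + 1 = \left(15 - 15 S\right) + 1 = 16 - 15 S$)
$\frac{1}{93194 + \left(Y{\left(-6,9 \right)} - 106\right) \left(-152\right)} = \frac{1}{93194 + \left(\left(16 - 135\right) - 106\right) \left(-152\right)} = \frac{1}{93194 + \left(-119 - 106\right) \left(-152\right)} = \frac{1}{93194 - -34200} = \frac{1}{93194 + 34200} = \frac{1}{127394}$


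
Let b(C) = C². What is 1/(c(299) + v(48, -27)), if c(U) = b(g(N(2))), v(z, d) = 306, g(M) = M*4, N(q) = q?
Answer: 1/370 ≈ 0.0027027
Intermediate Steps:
g(M) = 4*M
c(U) = 64 (c(U) = (4*2)² = 8² = 64)
1/(c(299) + v(48, -27)) = 1/(64 + 306) = 1/370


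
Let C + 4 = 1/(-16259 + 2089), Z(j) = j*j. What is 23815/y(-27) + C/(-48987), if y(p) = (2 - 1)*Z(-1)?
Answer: 16531082045531/694145790 ≈ 23815.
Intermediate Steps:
Z(j) = j²
C = -56681/14170 (C = -4 + 1/(-16259 + 2089) = -4 + 1/(-14170) = -4 - 1/14170 = -56681/14170 ≈ -4.0001)
y(p) = 1 (y(p) = (2 - 1)*(-1)² = 1*1 = 1)
23815/y(-27) + C/(-48987) = 23815/1 - 56681/14170/(-48987) = 23815*1 - 56681/14170*(-1/48987) = 23815 + 56681/694145790 = 16531082045531/694145790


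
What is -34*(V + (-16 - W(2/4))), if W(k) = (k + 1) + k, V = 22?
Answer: -136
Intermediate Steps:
W(k) = 1 + 2*k (W(k) = (1 + k) + k = 1 + 2*k)
-34*(V + (-16 - W(2/4))) = -34*(22 + (-16 - (1 + 2*(2/4)))) = -34*(22 + (-16 - (1 + 2*(2*(1/4))))) = -34*(22 + (-16 - (1 + 2*(1/2)))) = -34*(22 + (-16 - (1 + 1))) = -34*(22 + (-16 - 1*2)) = -34*(22 + (-16 - 2)) = -34*(22 - 18) = -34*4 = -136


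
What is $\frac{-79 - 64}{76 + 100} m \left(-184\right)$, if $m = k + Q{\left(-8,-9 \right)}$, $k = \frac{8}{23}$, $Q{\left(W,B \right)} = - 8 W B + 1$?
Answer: $- \frac{171821}{2} \approx -85911.0$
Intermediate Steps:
$Q{\left(W,B \right)} = 1 - 8 B W$ ($Q{\left(W,B \right)} = - 8 B W + 1 = 1 - 8 B W$)
$k = \frac{8}{23}$ ($k = 8 \cdot \frac{1}{23} = \frac{8}{23} \approx 0.34783$)
$m = - \frac{13217}{23}$ ($m = \frac{8}{23} + \left(1 - \left(-72\right) \left(-8\right)\right) = \frac{8}{23} + \left(1 - 576\right) = \frac{8}{23} - 575 = - \frac{13217}{23} \approx -574.65$)
$\frac{-79 - 64}{76 + 100} m \left(-184\right) = \frac{-79 - 64}{76 + 100} \left(- \frac{13217}{23}\right) \left(-184\right) = - \frac{143}{176} \left(- \frac{13217}{23}\right) \left(-184\right) = \left(-143\right) \frac{1}{176} \left(- \frac{13217}{23}\right) \left(-184\right) = \left(- \frac{13}{16}\right) \left(- \frac{13217}{23}\right) \left(-184\right) = \frac{171821}{368} \left(-184\right) = - \frac{171821}{2}$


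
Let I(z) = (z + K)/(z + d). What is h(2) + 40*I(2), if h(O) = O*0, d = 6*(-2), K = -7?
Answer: 20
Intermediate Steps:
d = -12
I(z) = (-7 + z)/(-12 + z) (I(z) = (z - 7)/(z - 12) = (-7 + z)/(-12 + z))
h(O) = 0
h(2) + 40*I(2) = 0 + 40*((-7 + 2)/(-12 + 2)) = 0 + 40*(-5/(-10)) = 0 + 40*(-1/10*(-5)) = 0 + 40*(1/2) = 0 + 20 = 20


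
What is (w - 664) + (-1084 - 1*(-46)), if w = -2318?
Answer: -4020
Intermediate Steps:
(w - 664) + (-1084 - 1*(-46)) = (-2318 - 664) + (-1084 - 1*(-46)) = -2982 + (-1084 + 46) = -2982 - 1038 = -4020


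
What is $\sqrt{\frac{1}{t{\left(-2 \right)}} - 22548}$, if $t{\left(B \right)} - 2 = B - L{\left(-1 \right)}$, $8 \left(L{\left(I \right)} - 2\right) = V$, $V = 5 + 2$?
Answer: $\frac{2 i \sqrt{2982019}}{23} \approx 150.16 i$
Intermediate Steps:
$V = 7$
$L{\left(I \right)} = \frac{23}{8}$ ($L{\left(I \right)} = 2 + \frac{1}{8} \cdot 7 = 2 + \frac{7}{8} = \frac{23}{8}$)
$t{\left(B \right)} = - \frac{7}{8} + B$ ($t{\left(B \right)} = 2 + \left(B - \frac{23}{8}\right) = 2 + \left(- \frac{23}{8} + B\right) = - \frac{7}{8} + B$)
$\sqrt{\frac{1}{t{\left(-2 \right)}} - 22548} = \sqrt{\frac{1}{- \frac{7}{8} - 2} - 22548} = \sqrt{\frac{1}{- \frac{23}{8}} - 22548} = \sqrt{- \frac{8}{23} - 22548} = \sqrt{- \frac{518612}{23}} = \frac{2 i \sqrt{2982019}}{23}$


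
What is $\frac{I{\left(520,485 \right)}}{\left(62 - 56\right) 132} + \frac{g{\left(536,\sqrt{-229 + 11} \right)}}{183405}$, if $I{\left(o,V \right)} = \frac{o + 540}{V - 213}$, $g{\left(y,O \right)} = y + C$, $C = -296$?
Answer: $\frac{4101851}{658497312} \approx 0.0062291$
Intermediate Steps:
$g{\left(y,O \right)} = -296 + y$ ($g{\left(y,O \right)} = y - 296 = -296 + y$)
$I{\left(o,V \right)} = \frac{540 + o}{-213 + V}$
$\frac{I{\left(520,485 \right)}}{\left(62 - 56\right) 132} + \frac{g{\left(536,\sqrt{-229 + 11} \right)}}{183405} = \frac{\frac{1}{-213 + 485} \left(540 + 520\right)}{\left(62 - 56\right) 132} + \frac{-296 + 536}{183405} = \frac{\frac{1}{272} \cdot 1060}{6 \cdot 132} + 240 \cdot \frac{1}{183405} = \frac{\frac{1}{272} \cdot 1060}{792} + \frac{16}{12227} = \frac{265}{68} \cdot \frac{1}{792} + \frac{16}{12227} = \frac{265}{53856} + \frac{16}{12227} = \frac{4101851}{658497312}$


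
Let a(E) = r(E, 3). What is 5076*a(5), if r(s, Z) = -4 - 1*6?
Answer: -50760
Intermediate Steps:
r(s, Z) = -10 (r(s, Z) = -4 - 6 = -10)
a(E) = -10
5076*a(5) = 5076*(-10) = -50760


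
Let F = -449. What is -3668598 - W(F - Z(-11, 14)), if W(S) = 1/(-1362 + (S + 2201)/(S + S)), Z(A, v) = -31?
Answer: -4183724187334/1140415 ≈ -3.6686e+6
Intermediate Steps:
W(S) = 1/(-1362 + (2201 + S)/(2*S)) (W(S) = 1/(-1362 + (2201 + S)/((2*S))) = 1/(-1362 + (2201 + S)*(1/(2*S))) = 1/(-1362 + (2201 + S)/(2*S)))
-3668598 - W(F - Z(-11, 14)) = -3668598 - (-2)*(-449 - 1*(-31))/(-2201 + 2723*(-449 - 1*(-31))) = -3668598 - (-2)*(-449 + 31)/(-2201 + 2723*(-449 + 31)) = -3668598 - (-2)*(-418)/(-2201 + 2723*(-418)) = -3668598 - (-2)*(-418)/(-2201 - 1138214) = -3668598 - (-2)*(-418)/(-1140415) = -3668598 - (-2)*(-418)*(-1)/1140415 = -3668598 - 1*(-836/1140415) = -3668598 + 836/1140415 = -4183724187334/1140415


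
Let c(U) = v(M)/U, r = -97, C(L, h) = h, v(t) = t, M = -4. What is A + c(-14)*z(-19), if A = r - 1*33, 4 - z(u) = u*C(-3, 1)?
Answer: -864/7 ≈ -123.43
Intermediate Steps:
c(U) = -4/U
z(u) = 4 - u
A = -130 (A = -97 - 1*33 = -97 - 33 = -130)
A + c(-14)*z(-19) = -130 + (-4/(-14))*(4 - 1*(-19)) = -130 + (-4*(-1/14))*(4 + 19) = -130 + (2/7)*23 = -130 + 46/7 = -864/7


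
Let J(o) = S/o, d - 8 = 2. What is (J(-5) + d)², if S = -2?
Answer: 2704/25 ≈ 108.16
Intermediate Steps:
d = 10 (d = 8 + 2 = 10)
J(o) = -2/o
(J(-5) + d)² = (-2/(-5) + 10)² = (-2*(-⅕) + 10)² = (⅖ + 10)² = (52/5)² = 2704/25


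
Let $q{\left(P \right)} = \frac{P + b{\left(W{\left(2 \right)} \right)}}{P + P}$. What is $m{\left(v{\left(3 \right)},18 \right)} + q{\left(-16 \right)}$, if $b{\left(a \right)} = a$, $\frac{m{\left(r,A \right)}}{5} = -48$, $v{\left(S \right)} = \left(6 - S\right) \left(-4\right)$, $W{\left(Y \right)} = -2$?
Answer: $- \frac{3831}{16} \approx -239.44$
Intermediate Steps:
$v{\left(S \right)} = -24 + 4 S$
$m{\left(r,A \right)} = -240$ ($m{\left(r,A \right)} = 5 \left(-48\right) = -240$)
$q{\left(P \right)} = \frac{-2 + P}{2 P}$ ($q{\left(P \right)} = \frac{P - 2}{P + P} = \frac{-2 + P}{2 P}$)
$m{\left(v{\left(3 \right)},18 \right)} + q{\left(-16 \right)} = -240 + \frac{-2 - 16}{2 \left(-16\right)} = -240 + \frac{1}{2} \left(- \frac{1}{16}\right) \left(-18\right) = -240 + \frac{9}{16} = - \frac{3831}{16}$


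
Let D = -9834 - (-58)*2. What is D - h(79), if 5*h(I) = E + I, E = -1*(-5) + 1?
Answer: -9735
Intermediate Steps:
E = 6 (E = 5 + 1 = 6)
h(I) = 6/5 + I/5 (h(I) = (6 + I)/5 = 6/5 + I/5)
D = -9718 (D = -9834 - 1*(-116) = -9834 + 116 = -9718)
D - h(79) = -9718 - (6/5 + (1/5)*79) = -9718 - (6/5 + 79/5) = -9718 - 1*17 = -9718 - 17 = -9735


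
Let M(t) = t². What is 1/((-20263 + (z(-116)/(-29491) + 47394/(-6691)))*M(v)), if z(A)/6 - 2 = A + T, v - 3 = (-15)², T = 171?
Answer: -197324281/207924661805057136 ≈ -9.4902e-10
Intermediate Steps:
v = 228 (v = 3 + (-15)² = 3 + 225 = 228)
z(A) = 1038 + 6*A (z(A) = 12 + 6*(A + 171) = 12 + 6*(171 + A) = 12 + (1026 + 6*A) = 1038 + 6*A)
1/((-20263 + (z(-116)/(-29491) + 47394/(-6691)))*M(v)) = 1/((-20263 + ((1038 + 6*(-116))/(-29491) + 47394/(-6691)))*(228²)) = 1/(-20263 + ((1038 - 696)*(-1/29491) + 47394*(-1/6691))*51984) = (1/51984)/(-20263 + (342*(-1/29491) - 47394/6691)) = (1/51984)/(-20263 + (-342/29491 - 47394/6691)) = (1/51984)/(-20263 - 1399984776/197324281) = (1/51984)/(-3999781890679/197324281) = -197324281/3999781890679*1/51984 = -197324281/207924661805057136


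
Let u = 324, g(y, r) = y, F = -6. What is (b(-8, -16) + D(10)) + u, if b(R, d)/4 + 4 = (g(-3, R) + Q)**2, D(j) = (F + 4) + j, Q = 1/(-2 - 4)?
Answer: 3205/9 ≈ 356.11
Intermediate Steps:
Q = -1/6 (Q = 1/(-6) = -1/6 ≈ -0.16667)
D(j) = -2 + j (D(j) = (-6 + 4) + j = -2 + j)
b(R, d) = 217/9 (b(R, d) = -16 + 4*(-3 - 1/6)**2 = -16 + 4*(-19/6)**2 = -16 + 4*(361/36) = -16 + 361/9 = 217/9)
(b(-8, -16) + D(10)) + u = (217/9 + (-2 + 10)) + 324 = (217/9 + 8) + 324 = 289/9 + 324 = 3205/9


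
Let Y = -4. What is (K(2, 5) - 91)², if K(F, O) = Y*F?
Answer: 9801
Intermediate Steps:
K(F, O) = -4*F
(K(2, 5) - 91)² = (-4*2 - 91)² = (-8 - 91)² = (-99)² = 9801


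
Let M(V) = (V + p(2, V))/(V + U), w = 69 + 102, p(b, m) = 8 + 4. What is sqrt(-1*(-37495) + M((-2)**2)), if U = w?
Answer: sqrt(45931487)/35 ≈ 193.64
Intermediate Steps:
p(b, m) = 12
w = 171
U = 171
M(V) = (12 + V)/(171 + V) (M(V) = (V + 12)/(V + 171) = (12 + V)/(171 + V))
sqrt(-1*(-37495) + M((-2)**2)) = sqrt(-1*(-37495) + (12 + (-2)**2)/(171 + (-2)**2)) = sqrt(37495 + (12 + 4)/(171 + 4)) = sqrt(37495 + 16/175) = sqrt(6561641/175) = sqrt(45931487)/35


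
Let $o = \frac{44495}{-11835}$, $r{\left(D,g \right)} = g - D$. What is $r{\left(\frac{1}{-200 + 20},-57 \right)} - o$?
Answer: $- \frac{2520137}{47340} \approx -53.235$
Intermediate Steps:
$o = - \frac{8899}{2367}$ ($o = 44495 \left(- \frac{1}{11835}\right) = - \frac{8899}{2367} \approx -3.7596$)
$r{\left(\frac{1}{-200 + 20},-57 \right)} - o = \left(-57 - \frac{1}{-200 + 20}\right) - - \frac{8899}{2367} = \left(-57 - \frac{1}{-180}\right) + \frac{8899}{2367} = \left(-57 - - \frac{1}{180}\right) + \frac{8899}{2367} = \left(-57 + \frac{1}{180}\right) + \frac{8899}{2367} = - \frac{10259}{180} + \frac{8899}{2367} = - \frac{2520137}{47340}$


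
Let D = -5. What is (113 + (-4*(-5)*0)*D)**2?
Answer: 12769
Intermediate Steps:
(113 + (-4*(-5)*0)*D)**2 = (113 + (-4*(-5)*0)*(-5))**2 = (113 + (20*0)*(-5))**2 = (113 + 0*(-5))**2 = (113 + 0)**2 = 113**2 = 12769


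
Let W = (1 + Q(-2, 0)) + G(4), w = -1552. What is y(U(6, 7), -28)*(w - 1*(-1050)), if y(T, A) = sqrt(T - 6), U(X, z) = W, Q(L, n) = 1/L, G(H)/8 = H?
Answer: -251*sqrt(106) ≈ -2584.2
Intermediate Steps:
G(H) = 8*H
W = 65/2 (W = (1 + 1/(-2)) + 8*4 = (1 - 1/2) + 32 = 1/2 + 32 = 65/2 ≈ 32.500)
U(X, z) = 65/2
y(T, A) = sqrt(-6 + T)
y(U(6, 7), -28)*(w - 1*(-1050)) = sqrt(-6 + 65/2)*(-1552 - 1*(-1050)) = sqrt(53/2)*(-1552 + 1050) = (sqrt(106)/2)*(-502) = -251*sqrt(106)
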